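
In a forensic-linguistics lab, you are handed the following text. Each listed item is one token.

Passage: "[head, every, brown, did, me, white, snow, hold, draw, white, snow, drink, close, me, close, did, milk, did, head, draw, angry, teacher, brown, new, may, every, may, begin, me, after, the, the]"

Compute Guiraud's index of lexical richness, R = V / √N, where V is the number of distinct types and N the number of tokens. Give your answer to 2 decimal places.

N = 32, V = 19.
√N = 5.656854
R = 19 / 5.656854 = 3.36

3.36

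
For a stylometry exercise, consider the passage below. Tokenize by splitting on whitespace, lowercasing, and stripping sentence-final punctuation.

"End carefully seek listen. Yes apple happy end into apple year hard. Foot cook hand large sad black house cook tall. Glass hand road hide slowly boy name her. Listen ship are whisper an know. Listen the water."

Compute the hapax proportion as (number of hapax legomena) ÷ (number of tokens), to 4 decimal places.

Frequencies: listen:3, end:2, apple:2, cook:2, hand:2, carefully:1, seek:1, yes:1, happy:1, into:1, year:1, hard:1, foot:1, large:1, sad:1, black:1, house:1, tall:1, glass:1, road:1, … (12 more, each freq 1)
Hapax count = 27; token count = 38.
Ratio = 27 / 38 = 0.7105

0.7105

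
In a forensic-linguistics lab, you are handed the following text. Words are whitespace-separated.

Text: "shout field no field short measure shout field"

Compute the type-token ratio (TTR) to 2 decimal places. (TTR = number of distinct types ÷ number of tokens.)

0.63

N = 8 tokens, V = 5 types.
TTR = V / N = 5 / 8 = 0.63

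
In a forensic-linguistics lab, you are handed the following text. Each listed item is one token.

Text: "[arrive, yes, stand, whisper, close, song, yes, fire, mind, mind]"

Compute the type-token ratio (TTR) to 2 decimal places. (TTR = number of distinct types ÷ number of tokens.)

0.80

N = 10 tokens, V = 8 types.
TTR = V / N = 8 / 10 = 0.80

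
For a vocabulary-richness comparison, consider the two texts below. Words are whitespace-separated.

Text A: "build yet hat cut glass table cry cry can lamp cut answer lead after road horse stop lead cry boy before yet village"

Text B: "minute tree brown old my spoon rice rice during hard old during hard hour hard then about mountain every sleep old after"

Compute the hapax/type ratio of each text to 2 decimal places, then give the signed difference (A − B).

A: hapax=14, V=18, ratio=0.78
B: hapax=12, V=16, ratio=0.75
Difference = 0.78 − 0.75 = 0.03

0.03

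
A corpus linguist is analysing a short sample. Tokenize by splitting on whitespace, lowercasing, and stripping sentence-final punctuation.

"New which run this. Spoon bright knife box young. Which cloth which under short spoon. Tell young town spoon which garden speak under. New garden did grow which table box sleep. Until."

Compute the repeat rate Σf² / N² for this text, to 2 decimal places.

Frequencies: which:5, spoon:3, new:2, box:2, young:2, under:2, garden:2, run:1, this:1, bright:1, knife:1, cloth:1, short:1, tell:1, town:1, speak:1, did:1, grow:1, table:1, sleep:1, … (1 more, each freq 1)
Σf² = 68; N² = 1024
Repeat rate = 68 / 1024 = 0.07

0.07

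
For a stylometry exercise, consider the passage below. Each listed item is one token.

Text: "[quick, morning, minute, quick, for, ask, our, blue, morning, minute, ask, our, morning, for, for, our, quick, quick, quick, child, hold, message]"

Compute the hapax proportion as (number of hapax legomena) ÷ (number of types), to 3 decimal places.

0.400

Frequencies: quick:5, morning:3, for:3, our:3, minute:2, ask:2, blue:1, child:1, hold:1, message:1
Hapax count = 4; type count = 10.
Ratio = 4 / 10 = 0.400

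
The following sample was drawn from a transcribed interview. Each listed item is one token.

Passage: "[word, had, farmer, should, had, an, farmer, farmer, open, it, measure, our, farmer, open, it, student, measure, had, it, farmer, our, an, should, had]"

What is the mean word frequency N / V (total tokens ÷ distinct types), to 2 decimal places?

N = 24 tokens, V = 10 types.
Mean frequency = N / V = 24 / 10 = 2.40

2.40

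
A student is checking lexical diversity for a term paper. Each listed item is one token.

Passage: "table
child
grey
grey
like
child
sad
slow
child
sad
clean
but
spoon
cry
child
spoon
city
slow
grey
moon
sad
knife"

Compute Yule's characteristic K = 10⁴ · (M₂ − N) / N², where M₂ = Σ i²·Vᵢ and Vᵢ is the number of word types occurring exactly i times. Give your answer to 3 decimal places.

578.512

Frequencies: child:4, grey:3, sad:3, slow:2, spoon:2, table:1, like:1, clean:1, but:1, cry:1, city:1, moon:1, knife:1
N = 22. Frequency spectrum: V_1=8, V_2=2, V_3=2, V_4=1
M₂ = 1²·8 + 2²·2 + 3²·2 + 4²·1 = 50
K = 10000 × (50 − 22) / 22² = 578.512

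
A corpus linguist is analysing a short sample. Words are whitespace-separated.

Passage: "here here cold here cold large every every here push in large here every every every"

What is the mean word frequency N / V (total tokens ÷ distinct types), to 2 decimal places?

N = 16 tokens, V = 6 types.
Mean frequency = N / V = 16 / 6 = 2.67

2.67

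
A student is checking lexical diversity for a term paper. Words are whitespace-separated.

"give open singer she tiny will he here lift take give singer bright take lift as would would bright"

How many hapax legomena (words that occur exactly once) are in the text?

Frequencies: give:2, singer:2, lift:2, take:2, bright:2, would:2, open:1, she:1, tiny:1, will:1, he:1, here:1, as:1
Hapax (freq=1): as, he, here, open, she, tiny, will

7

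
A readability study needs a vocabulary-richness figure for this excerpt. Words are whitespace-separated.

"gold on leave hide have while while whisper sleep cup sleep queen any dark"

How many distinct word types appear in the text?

Distinct types: {any, cup, dark, gold, have, hide, leave, on, queen, sleep, while, whisper}
V = 12

12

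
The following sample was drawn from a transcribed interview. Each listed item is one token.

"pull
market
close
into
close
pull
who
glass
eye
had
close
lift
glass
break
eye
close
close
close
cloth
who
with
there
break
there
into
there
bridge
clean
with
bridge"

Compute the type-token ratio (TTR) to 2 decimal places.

0.50

N = 30 tokens, V = 15 types.
TTR = V / N = 15 / 30 = 0.50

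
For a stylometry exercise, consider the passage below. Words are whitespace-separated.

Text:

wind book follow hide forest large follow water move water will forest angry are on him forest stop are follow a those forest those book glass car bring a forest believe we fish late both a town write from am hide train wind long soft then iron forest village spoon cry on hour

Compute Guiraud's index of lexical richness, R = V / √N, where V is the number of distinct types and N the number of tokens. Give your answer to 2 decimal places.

5.08

N = 53, V = 37.
√N = 7.280110
R = 37 / 7.280110 = 5.08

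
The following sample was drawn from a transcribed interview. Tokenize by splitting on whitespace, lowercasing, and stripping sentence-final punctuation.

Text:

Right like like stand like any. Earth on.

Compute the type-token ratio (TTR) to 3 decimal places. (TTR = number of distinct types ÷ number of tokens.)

0.750

N = 8 tokens, V = 6 types.
TTR = V / N = 6 / 8 = 0.750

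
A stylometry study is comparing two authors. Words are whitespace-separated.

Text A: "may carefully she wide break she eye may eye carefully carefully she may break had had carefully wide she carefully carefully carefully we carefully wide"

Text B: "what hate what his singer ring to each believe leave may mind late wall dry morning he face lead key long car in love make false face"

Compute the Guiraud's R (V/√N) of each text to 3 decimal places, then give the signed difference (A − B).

A: V=8, N=25, R=1.600
B: V=25, N=27, R=4.811
Difference = 1.600 − 4.811 = -3.211

-3.211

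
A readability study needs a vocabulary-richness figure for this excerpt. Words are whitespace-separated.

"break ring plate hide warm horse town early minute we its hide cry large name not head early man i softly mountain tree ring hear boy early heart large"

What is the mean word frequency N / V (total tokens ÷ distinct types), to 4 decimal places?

1.2083

N = 29 tokens, V = 24 types.
Mean frequency = N / V = 29 / 24 = 1.2083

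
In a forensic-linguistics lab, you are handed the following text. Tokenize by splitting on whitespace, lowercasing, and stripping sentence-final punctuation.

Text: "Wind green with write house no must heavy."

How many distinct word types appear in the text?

Distinct types: {green, heavy, house, must, no, wind, with, write}
V = 8

8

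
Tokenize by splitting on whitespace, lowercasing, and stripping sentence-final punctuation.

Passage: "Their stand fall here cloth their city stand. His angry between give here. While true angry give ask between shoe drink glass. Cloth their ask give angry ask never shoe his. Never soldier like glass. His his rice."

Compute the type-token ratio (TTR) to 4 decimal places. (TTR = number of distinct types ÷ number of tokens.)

0.5263

N = 38 tokens, V = 20 types.
TTR = V / N = 20 / 38 = 0.5263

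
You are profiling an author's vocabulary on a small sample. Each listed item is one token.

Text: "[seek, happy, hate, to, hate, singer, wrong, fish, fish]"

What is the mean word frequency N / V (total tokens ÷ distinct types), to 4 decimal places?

1.2857

N = 9 tokens, V = 7 types.
Mean frequency = N / V = 9 / 7 = 1.2857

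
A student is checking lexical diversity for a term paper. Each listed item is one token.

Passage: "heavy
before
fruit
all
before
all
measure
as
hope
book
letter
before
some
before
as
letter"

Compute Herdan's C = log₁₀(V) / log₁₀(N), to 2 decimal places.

0.83

N = 16, V = 10.
log₁₀(V) = 1.000000, log₁₀(N) = 1.204120
C = 1.000000 / 1.204120 = 0.83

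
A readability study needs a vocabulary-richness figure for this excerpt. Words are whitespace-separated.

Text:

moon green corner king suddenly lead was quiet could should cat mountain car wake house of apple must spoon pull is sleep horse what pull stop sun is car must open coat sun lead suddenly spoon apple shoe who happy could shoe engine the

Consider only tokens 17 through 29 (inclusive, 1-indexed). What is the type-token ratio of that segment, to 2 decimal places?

0.85

Segment tokens 17–29: apple, must, spoon, pull, is, sleep, horse, what, pull, stop, sun, is, car
Segment N = 13, segment V = 11.
TTR = 11 / 13 = 0.85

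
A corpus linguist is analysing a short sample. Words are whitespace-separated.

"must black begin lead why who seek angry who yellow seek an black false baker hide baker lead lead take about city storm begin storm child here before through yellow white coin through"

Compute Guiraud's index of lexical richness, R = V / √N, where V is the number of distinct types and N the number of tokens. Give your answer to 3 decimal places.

N = 33, V = 23.
√N = 5.744563
R = 23 / 5.744563 = 4.004

4.004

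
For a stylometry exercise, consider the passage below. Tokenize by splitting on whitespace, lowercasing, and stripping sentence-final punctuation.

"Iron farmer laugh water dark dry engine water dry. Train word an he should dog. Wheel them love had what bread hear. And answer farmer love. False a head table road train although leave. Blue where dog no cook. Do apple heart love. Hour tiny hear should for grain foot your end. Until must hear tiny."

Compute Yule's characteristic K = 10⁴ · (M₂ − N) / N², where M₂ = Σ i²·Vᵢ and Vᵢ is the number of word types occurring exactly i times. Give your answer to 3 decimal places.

Frequencies: love:3, hear:3, farmer:2, water:2, dry:2, train:2, should:2, dog:2, tiny:2, iron:1, laugh:1, dark:1, engine:1, word:1, an:1, he:1, wheel:1, them:1, had:1, what:1, … (25 more, each freq 1)
N = 56. Frequency spectrum: V_1=36, V_2=7, V_3=2
M₂ = 1²·36 + 2²·7 + 3²·2 = 82
K = 10000 × (82 − 56) / 56² = 82.908

82.908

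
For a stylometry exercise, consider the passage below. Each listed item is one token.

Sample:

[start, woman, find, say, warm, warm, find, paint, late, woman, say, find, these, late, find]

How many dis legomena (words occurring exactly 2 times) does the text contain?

Frequencies: find:4, woman:2, say:2, warm:2, late:2, start:1, paint:1, these:1
Words with frequency 2: late, say, warm, woman

4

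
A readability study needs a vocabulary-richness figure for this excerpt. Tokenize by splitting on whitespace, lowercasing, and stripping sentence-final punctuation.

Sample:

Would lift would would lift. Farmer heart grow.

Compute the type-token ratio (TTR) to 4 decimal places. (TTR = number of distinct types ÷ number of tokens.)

0.6250

N = 8 tokens, V = 5 types.
TTR = V / N = 5 / 8 = 0.6250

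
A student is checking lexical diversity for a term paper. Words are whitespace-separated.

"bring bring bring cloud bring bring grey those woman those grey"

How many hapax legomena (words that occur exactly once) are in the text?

2

Frequencies: bring:5, grey:2, those:2, cloud:1, woman:1
Hapax (freq=1): cloud, woman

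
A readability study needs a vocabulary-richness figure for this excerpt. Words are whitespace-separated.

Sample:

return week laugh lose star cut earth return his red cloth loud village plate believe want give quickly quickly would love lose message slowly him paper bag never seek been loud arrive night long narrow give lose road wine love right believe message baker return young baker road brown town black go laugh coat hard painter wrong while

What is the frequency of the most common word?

3

Frequencies: return:3, lose:3, laugh:2, loud:2, believe:2, give:2, quickly:2, love:2, message:2, road:2, baker:2, week:1, star:1, cut:1, earth:1, his:1, red:1, cloth:1, village:1, plate:1, … (25 more, each freq 1)
Most common: 'return' with frequency 3.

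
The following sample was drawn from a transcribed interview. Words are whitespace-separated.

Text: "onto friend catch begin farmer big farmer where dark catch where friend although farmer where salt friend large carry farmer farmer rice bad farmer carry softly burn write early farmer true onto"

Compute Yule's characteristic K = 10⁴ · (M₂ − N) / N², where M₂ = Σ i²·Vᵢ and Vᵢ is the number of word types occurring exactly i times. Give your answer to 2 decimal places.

585.94

Frequencies: farmer:7, friend:3, where:3, onto:2, catch:2, carry:2, begin:1, big:1, dark:1, although:1, salt:1, large:1, rice:1, bad:1, softly:1, burn:1, write:1, early:1, true:1
N = 32. Frequency spectrum: V_1=13, V_2=3, V_3=2, V_7=1
M₂ = 1²·13 + 2²·3 + 3²·2 + 7²·1 = 92
K = 10000 × (92 − 32) / 32² = 585.94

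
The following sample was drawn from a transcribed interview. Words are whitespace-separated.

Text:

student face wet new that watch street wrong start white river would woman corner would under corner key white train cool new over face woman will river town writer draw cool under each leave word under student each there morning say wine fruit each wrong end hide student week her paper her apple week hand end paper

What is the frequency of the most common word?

Frequencies: student:3, under:3, each:3, face:2, new:2, wrong:2, white:2, river:2, would:2, woman:2, corner:2, cool:2, end:2, week:2, her:2, paper:2, wet:1, that:1, watch:1, street:1, … (18 more, each freq 1)
Most common: 'student' with frequency 3.

3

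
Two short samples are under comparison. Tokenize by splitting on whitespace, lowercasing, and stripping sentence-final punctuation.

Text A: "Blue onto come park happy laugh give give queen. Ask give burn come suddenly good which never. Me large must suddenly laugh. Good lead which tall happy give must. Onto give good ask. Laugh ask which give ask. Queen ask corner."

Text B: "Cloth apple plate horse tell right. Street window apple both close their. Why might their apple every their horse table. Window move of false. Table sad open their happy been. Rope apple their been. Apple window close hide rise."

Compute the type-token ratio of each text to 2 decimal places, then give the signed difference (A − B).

TTR(A) = 20/41 = 0.49
TTR(B) = 25/39 = 0.64
Difference = 0.49 − 0.64 = -0.15

-0.15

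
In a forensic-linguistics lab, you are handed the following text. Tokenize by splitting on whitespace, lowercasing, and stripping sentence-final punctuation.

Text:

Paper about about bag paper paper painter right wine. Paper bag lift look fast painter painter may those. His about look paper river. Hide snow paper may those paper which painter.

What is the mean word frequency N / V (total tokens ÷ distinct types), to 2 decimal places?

1.94

N = 31 tokens, V = 16 types.
Mean frequency = N / V = 31 / 16 = 1.94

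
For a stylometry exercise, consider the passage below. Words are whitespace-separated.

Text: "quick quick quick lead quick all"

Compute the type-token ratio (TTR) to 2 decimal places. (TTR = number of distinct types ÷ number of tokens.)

0.50

N = 6 tokens, V = 3 types.
TTR = V / N = 3 / 6 = 0.50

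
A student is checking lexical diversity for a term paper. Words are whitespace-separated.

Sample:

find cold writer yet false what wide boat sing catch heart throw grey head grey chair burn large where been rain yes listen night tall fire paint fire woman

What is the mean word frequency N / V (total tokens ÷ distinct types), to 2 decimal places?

1.07

N = 29 tokens, V = 27 types.
Mean frequency = N / V = 29 / 27 = 1.07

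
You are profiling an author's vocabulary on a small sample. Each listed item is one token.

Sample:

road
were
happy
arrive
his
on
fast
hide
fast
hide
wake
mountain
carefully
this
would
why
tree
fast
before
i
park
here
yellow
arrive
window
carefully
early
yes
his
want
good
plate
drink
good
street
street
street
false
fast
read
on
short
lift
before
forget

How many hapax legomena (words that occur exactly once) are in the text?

24

Frequencies: fast:4, street:3, arrive:2, his:2, on:2, hide:2, carefully:2, before:2, good:2, road:1, were:1, happy:1, wake:1, mountain:1, this:1, would:1, why:1, tree:1, i:1, park:1, … (13 more, each freq 1)
Hapax (freq=1): drink, early, false, forget, happy, here, i, lift, mountain, park, plate, read, road, short, this, tree, wake, want, were, why, window, would, yellow, yes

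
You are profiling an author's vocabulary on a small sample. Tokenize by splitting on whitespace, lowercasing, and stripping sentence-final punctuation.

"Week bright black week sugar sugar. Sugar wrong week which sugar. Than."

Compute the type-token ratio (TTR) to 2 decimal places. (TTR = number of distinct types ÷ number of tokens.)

N = 12 tokens, V = 7 types.
TTR = V / N = 7 / 12 = 0.58

0.58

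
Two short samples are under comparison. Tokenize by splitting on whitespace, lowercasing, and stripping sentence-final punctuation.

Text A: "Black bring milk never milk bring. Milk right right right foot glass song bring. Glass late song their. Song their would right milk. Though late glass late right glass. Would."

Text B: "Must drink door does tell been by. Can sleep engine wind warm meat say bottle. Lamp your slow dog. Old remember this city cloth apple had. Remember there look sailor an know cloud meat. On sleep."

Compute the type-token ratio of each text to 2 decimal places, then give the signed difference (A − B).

-0.52

TTR(A) = 12/30 = 0.40
TTR(B) = 33/36 = 0.92
Difference = 0.40 − 0.92 = -0.52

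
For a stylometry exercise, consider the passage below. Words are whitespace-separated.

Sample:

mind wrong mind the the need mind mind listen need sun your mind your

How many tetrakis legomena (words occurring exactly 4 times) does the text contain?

0

Frequencies: mind:5, the:2, need:2, your:2, wrong:1, listen:1, sun:1
Words with frequency 4: (none)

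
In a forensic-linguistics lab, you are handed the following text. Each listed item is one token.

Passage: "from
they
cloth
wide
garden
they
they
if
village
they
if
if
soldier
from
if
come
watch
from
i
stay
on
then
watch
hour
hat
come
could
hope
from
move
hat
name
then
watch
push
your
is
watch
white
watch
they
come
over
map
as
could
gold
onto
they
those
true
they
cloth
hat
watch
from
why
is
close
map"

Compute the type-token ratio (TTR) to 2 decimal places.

0.55

N = 60 tokens, V = 33 types.
TTR = V / N = 33 / 60 = 0.55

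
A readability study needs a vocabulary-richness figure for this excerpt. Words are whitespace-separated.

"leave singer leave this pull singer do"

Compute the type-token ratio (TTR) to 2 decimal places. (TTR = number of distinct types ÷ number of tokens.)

N = 7 tokens, V = 5 types.
TTR = V / N = 5 / 7 = 0.71

0.71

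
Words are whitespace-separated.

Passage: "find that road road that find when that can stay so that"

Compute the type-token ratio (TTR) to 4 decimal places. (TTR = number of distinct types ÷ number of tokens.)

0.5833

N = 12 tokens, V = 7 types.
TTR = V / N = 7 / 12 = 0.5833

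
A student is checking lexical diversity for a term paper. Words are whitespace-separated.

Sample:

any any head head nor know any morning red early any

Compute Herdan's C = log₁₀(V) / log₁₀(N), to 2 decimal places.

N = 11, V = 7.
log₁₀(V) = 0.845098, log₁₀(N) = 1.041393
C = 0.845098 / 1.041393 = 0.81

0.81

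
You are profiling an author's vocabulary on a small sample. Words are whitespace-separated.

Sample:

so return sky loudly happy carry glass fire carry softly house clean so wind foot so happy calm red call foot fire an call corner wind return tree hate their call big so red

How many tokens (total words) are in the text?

Tokens: so, return, sky, loudly, happy, carry, glass, fire, carry, softly, house, clean, so, wind, foot, so, happy, calm, red, call, foot, fire, an, call, corner, wind, return, tree, hate, their, call, big, so, red
N = 34

34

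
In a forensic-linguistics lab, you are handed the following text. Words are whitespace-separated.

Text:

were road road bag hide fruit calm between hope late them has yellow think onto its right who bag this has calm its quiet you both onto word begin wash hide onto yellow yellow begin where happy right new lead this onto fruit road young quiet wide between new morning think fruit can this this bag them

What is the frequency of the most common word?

4

Frequencies: onto:4, this:4, road:3, bag:3, fruit:3, yellow:3, hide:2, calm:2, between:2, them:2, has:2, think:2, its:2, right:2, quiet:2, begin:2, new:2, were:1, hope:1, late:1, … (12 more, each freq 1)
Most common: 'onto' with frequency 4.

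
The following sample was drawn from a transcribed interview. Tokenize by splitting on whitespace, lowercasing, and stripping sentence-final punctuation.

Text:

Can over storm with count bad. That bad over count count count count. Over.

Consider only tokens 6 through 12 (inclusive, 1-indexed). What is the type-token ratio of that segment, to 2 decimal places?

0.57

Segment tokens 6–12: bad, that, bad, over, count, count, count
Segment N = 7, segment V = 4.
TTR = 4 / 7 = 0.57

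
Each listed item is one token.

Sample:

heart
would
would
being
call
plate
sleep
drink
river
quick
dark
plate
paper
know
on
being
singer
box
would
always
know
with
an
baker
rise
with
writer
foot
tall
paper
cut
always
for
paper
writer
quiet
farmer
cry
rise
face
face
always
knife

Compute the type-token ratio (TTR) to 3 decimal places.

0.698

N = 43 tokens, V = 30 types.
TTR = V / N = 30 / 43 = 0.698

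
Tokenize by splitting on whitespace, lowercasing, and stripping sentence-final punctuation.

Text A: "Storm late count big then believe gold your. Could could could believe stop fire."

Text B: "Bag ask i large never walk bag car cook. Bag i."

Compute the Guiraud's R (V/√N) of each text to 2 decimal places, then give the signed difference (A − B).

A: V=11, N=14, R=2.94
B: V=8, N=11, R=2.41
Difference = 2.94 − 2.41 = 0.53

0.53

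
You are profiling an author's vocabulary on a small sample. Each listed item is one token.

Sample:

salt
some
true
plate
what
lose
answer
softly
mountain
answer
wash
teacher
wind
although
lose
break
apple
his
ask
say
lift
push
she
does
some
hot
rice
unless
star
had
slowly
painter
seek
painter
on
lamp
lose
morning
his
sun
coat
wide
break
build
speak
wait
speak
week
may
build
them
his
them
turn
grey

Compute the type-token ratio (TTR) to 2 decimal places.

0.80

N = 55 tokens, V = 44 types.
TTR = V / N = 44 / 55 = 0.80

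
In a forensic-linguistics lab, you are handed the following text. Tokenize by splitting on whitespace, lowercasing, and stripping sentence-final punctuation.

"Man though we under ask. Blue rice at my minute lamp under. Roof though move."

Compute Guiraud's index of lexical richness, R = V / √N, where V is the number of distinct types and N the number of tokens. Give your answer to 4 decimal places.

3.3566

N = 15, V = 13.
√N = 3.872983
R = 13 / 3.872983 = 3.3566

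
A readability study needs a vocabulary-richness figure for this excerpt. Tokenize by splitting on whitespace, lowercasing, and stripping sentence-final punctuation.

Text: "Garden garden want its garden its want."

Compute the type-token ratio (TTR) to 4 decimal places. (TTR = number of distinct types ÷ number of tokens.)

N = 7 tokens, V = 3 types.
TTR = V / N = 3 / 7 = 0.4286

0.4286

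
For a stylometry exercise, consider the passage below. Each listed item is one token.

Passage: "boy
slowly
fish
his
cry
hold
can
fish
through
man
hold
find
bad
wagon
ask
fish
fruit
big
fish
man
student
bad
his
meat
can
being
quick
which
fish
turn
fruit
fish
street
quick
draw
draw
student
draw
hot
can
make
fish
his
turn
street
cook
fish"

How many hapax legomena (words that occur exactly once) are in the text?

14

Frequencies: fish:8, his:3, can:3, draw:3, hold:2, man:2, bad:2, fruit:2, student:2, quick:2, turn:2, street:2, boy:1, slowly:1, cry:1, through:1, find:1, wagon:1, ask:1, big:1, … (6 more, each freq 1)
Hapax (freq=1): ask, being, big, boy, cook, cry, find, hot, make, meat, slowly, through, wagon, which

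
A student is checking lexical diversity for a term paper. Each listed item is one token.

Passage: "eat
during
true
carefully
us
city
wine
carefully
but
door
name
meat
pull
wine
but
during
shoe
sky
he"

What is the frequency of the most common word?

Frequencies: during:2, carefully:2, wine:2, but:2, eat:1, true:1, us:1, city:1, door:1, name:1, meat:1, pull:1, shoe:1, sky:1, he:1
Most common: 'during' with frequency 2.

2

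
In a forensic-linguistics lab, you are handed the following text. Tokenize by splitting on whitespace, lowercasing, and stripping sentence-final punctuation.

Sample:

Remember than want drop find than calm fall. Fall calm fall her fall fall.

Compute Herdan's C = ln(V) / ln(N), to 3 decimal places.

N = 14, V = 8.
ln(V) = 2.079442, ln(N) = 2.639057
C = 2.079442 / 2.639057 = 0.788

0.788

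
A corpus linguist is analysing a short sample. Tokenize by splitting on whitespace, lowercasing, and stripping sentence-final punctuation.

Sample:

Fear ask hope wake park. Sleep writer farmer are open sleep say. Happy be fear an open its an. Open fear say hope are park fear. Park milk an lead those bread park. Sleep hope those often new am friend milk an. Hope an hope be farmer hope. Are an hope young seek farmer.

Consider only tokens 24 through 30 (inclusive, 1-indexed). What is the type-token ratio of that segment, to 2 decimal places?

Segment tokens 24–30: are, park, fear, park, milk, an, lead
Segment N = 7, segment V = 6.
TTR = 6 / 7 = 0.86

0.86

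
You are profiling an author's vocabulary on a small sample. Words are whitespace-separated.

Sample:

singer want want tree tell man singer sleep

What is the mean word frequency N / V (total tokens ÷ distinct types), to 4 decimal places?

1.3333

N = 8 tokens, V = 6 types.
Mean frequency = N / V = 8 / 6 = 1.3333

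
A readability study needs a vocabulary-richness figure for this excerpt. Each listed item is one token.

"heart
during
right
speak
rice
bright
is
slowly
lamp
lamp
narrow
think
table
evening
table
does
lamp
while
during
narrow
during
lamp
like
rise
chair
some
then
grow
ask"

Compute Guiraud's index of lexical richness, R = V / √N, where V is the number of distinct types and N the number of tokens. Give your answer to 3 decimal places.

4.085

N = 29, V = 22.
√N = 5.385165
R = 22 / 5.385165 = 4.085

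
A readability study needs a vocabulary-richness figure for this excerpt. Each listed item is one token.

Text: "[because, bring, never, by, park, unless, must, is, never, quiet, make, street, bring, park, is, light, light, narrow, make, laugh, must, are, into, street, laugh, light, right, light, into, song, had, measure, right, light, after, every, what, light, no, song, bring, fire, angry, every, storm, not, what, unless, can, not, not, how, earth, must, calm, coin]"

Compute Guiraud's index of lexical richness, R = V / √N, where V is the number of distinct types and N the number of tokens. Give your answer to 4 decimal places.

N = 56, V = 33.
√N = 7.483315
R = 33 / 7.483315 = 4.4098

4.4098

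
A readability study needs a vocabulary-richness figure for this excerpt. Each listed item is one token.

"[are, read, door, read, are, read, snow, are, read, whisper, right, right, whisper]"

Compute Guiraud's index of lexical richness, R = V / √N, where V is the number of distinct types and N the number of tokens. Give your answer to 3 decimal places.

1.664

N = 13, V = 6.
√N = 3.605551
R = 6 / 3.605551 = 1.664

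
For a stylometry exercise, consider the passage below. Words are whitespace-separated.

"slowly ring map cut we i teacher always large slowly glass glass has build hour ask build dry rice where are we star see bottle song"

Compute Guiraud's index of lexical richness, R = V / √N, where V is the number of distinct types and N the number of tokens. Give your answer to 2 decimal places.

N = 26, V = 22.
√N = 5.099020
R = 22 / 5.099020 = 4.31

4.31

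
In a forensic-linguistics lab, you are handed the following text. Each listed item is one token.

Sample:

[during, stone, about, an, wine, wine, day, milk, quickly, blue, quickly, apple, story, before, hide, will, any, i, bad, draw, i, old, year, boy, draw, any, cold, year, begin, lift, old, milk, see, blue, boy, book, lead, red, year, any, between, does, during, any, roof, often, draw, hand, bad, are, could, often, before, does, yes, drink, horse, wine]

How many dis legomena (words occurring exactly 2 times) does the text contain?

Frequencies: any:4, wine:3, draw:3, year:3, during:2, milk:2, quickly:2, blue:2, before:2, i:2, bad:2, old:2, boy:2, does:2, often:2, stone:1, about:1, an:1, day:1, apple:1, … (18 more, each freq 1)
Words with frequency 2: bad, before, blue, boy, does, during, i, milk, often, old, quickly

11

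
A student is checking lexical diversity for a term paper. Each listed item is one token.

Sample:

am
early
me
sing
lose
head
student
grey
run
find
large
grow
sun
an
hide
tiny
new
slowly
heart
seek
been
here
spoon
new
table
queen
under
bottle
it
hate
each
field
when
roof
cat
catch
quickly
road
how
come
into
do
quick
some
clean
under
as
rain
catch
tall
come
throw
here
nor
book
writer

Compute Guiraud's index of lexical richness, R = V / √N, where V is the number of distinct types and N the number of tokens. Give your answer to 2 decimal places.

6.82

N = 56, V = 51.
√N = 7.483315
R = 51 / 7.483315 = 6.82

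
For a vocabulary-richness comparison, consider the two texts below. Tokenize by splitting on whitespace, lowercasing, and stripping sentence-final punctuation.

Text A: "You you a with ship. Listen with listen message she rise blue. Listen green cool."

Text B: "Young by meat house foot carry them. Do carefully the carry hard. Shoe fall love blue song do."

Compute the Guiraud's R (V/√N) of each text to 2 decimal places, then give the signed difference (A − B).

A: V=11, N=15, R=2.84
B: V=16, N=18, R=3.77
Difference = 2.84 − 3.77 = -0.93

-0.93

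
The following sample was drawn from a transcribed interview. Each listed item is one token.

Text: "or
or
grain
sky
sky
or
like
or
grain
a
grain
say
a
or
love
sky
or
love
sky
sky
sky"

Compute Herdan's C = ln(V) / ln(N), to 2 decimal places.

0.64

N = 21, V = 7.
ln(V) = 1.945910, ln(N) = 3.044522
C = 1.945910 / 3.044522 = 0.64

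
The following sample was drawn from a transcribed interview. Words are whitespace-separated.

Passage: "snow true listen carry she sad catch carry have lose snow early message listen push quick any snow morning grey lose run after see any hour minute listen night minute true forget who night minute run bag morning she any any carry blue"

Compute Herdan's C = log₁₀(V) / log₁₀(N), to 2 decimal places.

0.87

N = 43, V = 26.
log₁₀(V) = 1.414973, log₁₀(N) = 1.633468
C = 1.414973 / 1.633468 = 0.87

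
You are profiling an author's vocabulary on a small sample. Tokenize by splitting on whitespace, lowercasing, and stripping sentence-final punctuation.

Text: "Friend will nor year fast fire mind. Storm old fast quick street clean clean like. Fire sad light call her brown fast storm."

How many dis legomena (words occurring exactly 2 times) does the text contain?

3

Frequencies: fast:3, fire:2, storm:2, clean:2, friend:1, will:1, nor:1, year:1, mind:1, old:1, quick:1, street:1, like:1, sad:1, light:1, call:1, her:1, brown:1
Words with frequency 2: clean, fire, storm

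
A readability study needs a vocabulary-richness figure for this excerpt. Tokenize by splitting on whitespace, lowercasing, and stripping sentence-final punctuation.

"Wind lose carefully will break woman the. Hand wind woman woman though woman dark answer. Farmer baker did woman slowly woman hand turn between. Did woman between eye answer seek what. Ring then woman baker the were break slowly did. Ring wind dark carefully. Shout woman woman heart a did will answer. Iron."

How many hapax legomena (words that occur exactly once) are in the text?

Frequencies: woman:10, did:4, wind:3, answer:3, carefully:2, will:2, break:2, the:2, hand:2, dark:2, baker:2, slowly:2, between:2, ring:2, lose:1, though:1, farmer:1, turn:1, eye:1, seek:1, … (7 more, each freq 1)
Hapax (freq=1): a, eye, farmer, heart, iron, lose, seek, shout, then, though, turn, were, what

13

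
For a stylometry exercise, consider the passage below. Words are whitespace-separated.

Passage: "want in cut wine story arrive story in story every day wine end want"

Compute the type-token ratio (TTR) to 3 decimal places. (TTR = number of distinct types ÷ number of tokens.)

0.643

N = 14 tokens, V = 9 types.
TTR = V / N = 9 / 14 = 0.643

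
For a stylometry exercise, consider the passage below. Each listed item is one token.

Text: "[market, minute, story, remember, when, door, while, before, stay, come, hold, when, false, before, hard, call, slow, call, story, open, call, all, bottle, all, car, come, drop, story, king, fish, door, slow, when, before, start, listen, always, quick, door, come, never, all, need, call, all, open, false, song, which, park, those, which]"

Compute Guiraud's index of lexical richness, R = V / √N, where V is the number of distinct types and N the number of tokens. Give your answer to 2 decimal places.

N = 52, V = 32.
√N = 7.211103
R = 32 / 7.211103 = 4.44

4.44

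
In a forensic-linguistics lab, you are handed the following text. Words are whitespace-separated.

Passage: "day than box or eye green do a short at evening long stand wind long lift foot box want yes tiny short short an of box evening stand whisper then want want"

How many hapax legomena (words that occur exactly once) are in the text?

17

Frequencies: box:3, short:3, want:3, evening:2, long:2, stand:2, day:1, than:1, or:1, eye:1, green:1, do:1, a:1, at:1, wind:1, lift:1, foot:1, yes:1, tiny:1, an:1, … (3 more, each freq 1)
Hapax (freq=1): a, an, at, day, do, eye, foot, green, lift, of, or, than, then, tiny, whisper, wind, yes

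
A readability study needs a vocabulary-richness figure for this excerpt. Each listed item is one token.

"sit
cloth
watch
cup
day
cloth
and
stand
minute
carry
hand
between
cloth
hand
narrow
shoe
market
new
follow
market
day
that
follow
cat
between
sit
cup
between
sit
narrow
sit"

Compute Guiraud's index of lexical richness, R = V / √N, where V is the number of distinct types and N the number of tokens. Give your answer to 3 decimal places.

N = 31, V = 18.
√N = 5.567764
R = 18 / 5.567764 = 3.233

3.233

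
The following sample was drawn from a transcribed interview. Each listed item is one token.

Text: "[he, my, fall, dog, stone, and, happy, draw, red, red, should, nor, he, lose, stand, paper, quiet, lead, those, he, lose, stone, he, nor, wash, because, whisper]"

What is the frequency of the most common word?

Frequencies: he:4, stone:2, red:2, nor:2, lose:2, my:1, fall:1, dog:1, and:1, happy:1, draw:1, should:1, stand:1, paper:1, quiet:1, lead:1, those:1, wash:1, because:1, whisper:1
Most common: 'he' with frequency 4.

4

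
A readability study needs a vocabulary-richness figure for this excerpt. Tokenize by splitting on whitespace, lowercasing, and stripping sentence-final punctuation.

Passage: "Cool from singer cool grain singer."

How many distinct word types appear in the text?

Distinct types: {cool, from, grain, singer}
V = 4

4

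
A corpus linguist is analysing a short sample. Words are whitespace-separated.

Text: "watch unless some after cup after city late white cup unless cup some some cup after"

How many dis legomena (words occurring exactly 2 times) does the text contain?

1

Frequencies: cup:4, some:3, after:3, unless:2, watch:1, city:1, late:1, white:1
Words with frequency 2: unless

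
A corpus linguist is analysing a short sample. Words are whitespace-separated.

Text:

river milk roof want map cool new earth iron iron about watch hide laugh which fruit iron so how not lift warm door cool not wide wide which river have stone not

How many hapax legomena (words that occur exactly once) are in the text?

18

Frequencies: iron:3, not:3, river:2, cool:2, which:2, wide:2, milk:1, roof:1, want:1, map:1, new:1, earth:1, about:1, watch:1, hide:1, laugh:1, fruit:1, so:1, how:1, lift:1, … (4 more, each freq 1)
Hapax (freq=1): about, door, earth, fruit, have, hide, how, laugh, lift, map, milk, new, roof, so, stone, want, warm, watch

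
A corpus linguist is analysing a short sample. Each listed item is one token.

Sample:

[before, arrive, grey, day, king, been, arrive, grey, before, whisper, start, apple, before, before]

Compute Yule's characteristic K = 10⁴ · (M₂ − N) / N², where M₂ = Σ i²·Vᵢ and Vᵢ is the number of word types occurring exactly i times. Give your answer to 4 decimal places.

Frequencies: before:4, arrive:2, grey:2, day:1, king:1, been:1, whisper:1, start:1, apple:1
N = 14. Frequency spectrum: V_1=6, V_2=2, V_4=1
M₂ = 1²·6 + 2²·2 + 4²·1 = 30
K = 10000 × (30 − 14) / 14² = 816.3265

816.3265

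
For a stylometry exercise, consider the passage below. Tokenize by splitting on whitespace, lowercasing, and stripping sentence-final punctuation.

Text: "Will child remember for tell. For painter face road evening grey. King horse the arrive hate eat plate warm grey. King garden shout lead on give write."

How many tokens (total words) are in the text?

Tokens: will, child, remember, for, tell, for, painter, face, road, evening, grey, king, horse, the, arrive, hate, eat, plate, warm, grey, king, garden, shout, lead, on, give, write
N = 27

27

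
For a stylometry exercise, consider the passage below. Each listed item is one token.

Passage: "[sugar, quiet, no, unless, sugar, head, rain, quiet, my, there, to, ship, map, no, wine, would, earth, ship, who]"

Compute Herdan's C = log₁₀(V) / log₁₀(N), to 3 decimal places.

0.920

N = 19, V = 15.
log₁₀(V) = 1.176091, log₁₀(N) = 1.278754
C = 1.176091 / 1.278754 = 0.920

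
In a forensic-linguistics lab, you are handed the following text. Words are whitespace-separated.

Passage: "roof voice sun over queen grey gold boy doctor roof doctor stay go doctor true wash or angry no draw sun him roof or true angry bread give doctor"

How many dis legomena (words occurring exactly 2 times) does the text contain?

4

Frequencies: doctor:4, roof:3, sun:2, true:2, or:2, angry:2, voice:1, over:1, queen:1, grey:1, gold:1, boy:1, stay:1, go:1, wash:1, no:1, draw:1, him:1, bread:1, give:1
Words with frequency 2: angry, or, sun, true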